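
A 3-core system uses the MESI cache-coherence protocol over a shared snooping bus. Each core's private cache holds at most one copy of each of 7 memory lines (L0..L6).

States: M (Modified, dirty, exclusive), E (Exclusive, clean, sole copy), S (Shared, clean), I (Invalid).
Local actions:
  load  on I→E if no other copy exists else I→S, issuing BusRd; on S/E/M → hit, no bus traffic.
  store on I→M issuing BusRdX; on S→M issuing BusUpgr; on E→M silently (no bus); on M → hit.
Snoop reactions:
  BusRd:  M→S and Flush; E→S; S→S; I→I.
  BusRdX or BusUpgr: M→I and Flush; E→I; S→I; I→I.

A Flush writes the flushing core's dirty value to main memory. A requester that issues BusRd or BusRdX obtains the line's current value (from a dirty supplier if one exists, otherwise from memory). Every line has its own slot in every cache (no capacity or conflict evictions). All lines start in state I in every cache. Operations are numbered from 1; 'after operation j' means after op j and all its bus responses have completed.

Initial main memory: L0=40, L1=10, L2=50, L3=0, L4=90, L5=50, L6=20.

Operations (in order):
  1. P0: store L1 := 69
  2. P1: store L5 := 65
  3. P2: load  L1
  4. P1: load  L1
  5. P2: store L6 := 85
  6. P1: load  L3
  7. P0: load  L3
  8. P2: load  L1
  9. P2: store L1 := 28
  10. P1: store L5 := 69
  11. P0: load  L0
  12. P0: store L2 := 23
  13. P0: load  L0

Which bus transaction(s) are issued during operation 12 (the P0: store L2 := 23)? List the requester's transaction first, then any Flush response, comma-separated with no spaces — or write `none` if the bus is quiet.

1. P0: store L1 := 69  bus=[BusRdX]  L1: P0=M P1=I P2=I  mem[L1]=10
2. P1: store L5 := 65  bus=[BusRdX]  L5: P0=I P1=M P2=I  mem[L5]=50
3. P2: load  L1  bus=[BusRd,Flush]  L1: P0=S P1=I P2=S  mem[L1]=69
4. P1: load  L1  bus=[BusRd]  L1: P0=S P1=S P2=S  mem[L1]=69
5. P2: store L6 := 85  bus=[BusRdX]  L6: P0=I P1=I P2=M  mem[L6]=20
6. P1: load  L3  bus=[BusRd]  L3: P0=I P1=E P2=I  mem[L3]=0
7. P0: load  L3  bus=[BusRd]  L3: P0=S P1=S P2=I  mem[L3]=0
8. P2: load  L1  bus=[-]  L1: P0=S P1=S P2=S  mem[L1]=69
9. P2: store L1 := 28  bus=[BusUpgr]  L1: P0=I P1=I P2=M  mem[L1]=69
10. P1: store L5 := 69  bus=[-]  L5: P0=I P1=M P2=I  mem[L5]=50
11. P0: load  L0  bus=[BusRd]  L0: P0=E P1=I P2=I  mem[L0]=40
12. P0: store L2 := 23  bus=[BusRdX]  L2: P0=M P1=I P2=I  mem[L2]=50
13. P0: load  L0  bus=[-]  L0: P0=E P1=I P2=I  mem[L0]=40

bus = BusRdX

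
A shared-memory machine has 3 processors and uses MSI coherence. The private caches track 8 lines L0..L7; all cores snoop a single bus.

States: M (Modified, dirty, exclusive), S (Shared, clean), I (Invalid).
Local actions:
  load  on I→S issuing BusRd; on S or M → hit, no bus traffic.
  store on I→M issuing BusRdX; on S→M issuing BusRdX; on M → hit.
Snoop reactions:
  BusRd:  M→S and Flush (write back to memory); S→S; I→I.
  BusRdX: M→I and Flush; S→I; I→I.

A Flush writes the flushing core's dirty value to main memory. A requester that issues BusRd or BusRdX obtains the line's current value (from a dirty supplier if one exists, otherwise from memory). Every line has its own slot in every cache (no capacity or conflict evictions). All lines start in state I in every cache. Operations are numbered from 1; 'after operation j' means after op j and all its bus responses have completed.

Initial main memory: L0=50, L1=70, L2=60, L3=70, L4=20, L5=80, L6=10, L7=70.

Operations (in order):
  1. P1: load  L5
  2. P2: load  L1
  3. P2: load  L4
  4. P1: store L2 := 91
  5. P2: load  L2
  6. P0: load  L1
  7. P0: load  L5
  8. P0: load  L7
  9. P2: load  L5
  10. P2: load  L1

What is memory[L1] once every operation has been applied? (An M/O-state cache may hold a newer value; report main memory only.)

  op1 P1: load  L5 → I/S/I on L5; bus BusRd; mem=80
  op2 P2: load  L1 → I/I/S on L1; bus BusRd; mem=70
  op3 P2: load  L4 → I/I/S on L4; bus BusRd; mem=20
  op4 P1: store L2 := 91 → I/M/I on L2; bus BusRdX; mem=60
  op5 P2: load  L2 → I/S/S on L2; bus BusRd Flush; mem=91
  op6 P0: load  L1 → S/I/S on L1; bus BusRd; mem=70
  op7 P0: load  L5 → S/S/I on L5; bus BusRd; mem=80
  op8 P0: load  L7 → S/I/I on L7; bus BusRd; mem=70
  op9 P2: load  L5 → S/S/S on L5; bus BusRd; mem=80
  op10 P2: load  L1 → S/I/S on L1; bus (none); mem=70

memory[L1] = 70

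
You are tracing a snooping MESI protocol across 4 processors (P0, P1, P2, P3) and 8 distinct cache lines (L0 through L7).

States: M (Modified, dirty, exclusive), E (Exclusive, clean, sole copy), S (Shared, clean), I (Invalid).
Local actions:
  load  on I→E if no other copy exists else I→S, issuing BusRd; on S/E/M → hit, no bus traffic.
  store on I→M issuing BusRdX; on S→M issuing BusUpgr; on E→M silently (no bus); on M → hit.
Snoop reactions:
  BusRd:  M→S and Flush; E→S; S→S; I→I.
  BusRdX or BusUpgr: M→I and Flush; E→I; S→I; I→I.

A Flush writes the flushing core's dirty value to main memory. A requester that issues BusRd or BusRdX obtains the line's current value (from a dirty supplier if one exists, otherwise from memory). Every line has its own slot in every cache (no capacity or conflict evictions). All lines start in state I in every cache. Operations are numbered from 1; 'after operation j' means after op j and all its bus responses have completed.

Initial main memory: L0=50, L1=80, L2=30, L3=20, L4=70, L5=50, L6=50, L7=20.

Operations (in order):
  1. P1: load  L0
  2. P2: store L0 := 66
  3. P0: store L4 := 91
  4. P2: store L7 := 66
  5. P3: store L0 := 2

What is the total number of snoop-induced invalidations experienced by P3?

step 1: P1: load  L0  ⟶  IEII  (L0)  txn=BusRd  M[L0]=50
step 2: P2: store L0 := 66  ⟶  IIMI  (L0)  txn=BusRdX  M[L0]=50
step 3: P0: store L4 := 91  ⟶  MIII  (L4)  txn=BusRdX  M[L4]=70
step 4: P2: store L7 := 66  ⟶  IIMI  (L7)  txn=BusRdX  M[L7]=20
step 5: P3: store L0 := 2  ⟶  IIIM  (L0)  txn=BusRdX+Flush  M[L0]=66

invalidations = 0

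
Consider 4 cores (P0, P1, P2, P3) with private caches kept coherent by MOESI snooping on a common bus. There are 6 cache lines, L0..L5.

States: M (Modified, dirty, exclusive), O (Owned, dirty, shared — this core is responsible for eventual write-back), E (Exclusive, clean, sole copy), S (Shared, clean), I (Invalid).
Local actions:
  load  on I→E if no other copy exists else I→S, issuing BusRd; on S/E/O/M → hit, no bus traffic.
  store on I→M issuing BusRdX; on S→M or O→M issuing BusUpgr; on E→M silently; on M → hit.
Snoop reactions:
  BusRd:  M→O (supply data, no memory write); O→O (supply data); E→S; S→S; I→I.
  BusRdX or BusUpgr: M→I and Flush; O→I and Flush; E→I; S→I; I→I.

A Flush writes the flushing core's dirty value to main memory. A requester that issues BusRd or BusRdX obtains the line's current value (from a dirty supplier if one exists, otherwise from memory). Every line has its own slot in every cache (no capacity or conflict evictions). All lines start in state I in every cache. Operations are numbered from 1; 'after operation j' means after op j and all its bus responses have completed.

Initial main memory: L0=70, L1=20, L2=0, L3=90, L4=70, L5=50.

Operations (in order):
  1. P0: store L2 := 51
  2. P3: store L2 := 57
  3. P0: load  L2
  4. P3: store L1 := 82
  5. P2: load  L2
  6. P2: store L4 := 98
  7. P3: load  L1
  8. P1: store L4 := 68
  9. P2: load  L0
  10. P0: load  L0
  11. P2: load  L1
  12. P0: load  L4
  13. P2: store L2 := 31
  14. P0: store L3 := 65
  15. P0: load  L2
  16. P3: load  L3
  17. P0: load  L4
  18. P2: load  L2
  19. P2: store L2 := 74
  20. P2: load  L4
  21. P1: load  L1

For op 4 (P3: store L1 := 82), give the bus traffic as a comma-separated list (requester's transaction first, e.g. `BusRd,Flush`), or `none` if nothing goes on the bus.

[1] P0: store L2 := 51 | P0:M(51), P1:I, P2:I, P3:I | bus: BusRdX
[2] P3: store L2 := 57 | P0:I, P1:I, P2:I, P3:M(57) | bus: BusRdX,Flush
[3] P0: load  L2 | P0:S(57), P1:I, P2:I, P3:O(57) | bus: BusRd
[4] P3: store L1 := 82 | P0:I, P1:I, P2:I, P3:M(82) | bus: BusRdX
[5] P2: load  L2 | P0:S(57), P1:I, P2:S(57), P3:O(57) | bus: BusRd
[6] P2: store L4 := 98 | P0:I, P1:I, P2:M(98), P3:I | bus: BusRdX
[7] P3: load  L1 | P0:I, P1:I, P2:I, P3:M(82) | bus: none
[8] P1: store L4 := 68 | P0:I, P1:M(68), P2:I, P3:I | bus: BusRdX,Flush
[9] P2: load  L0 | P0:I, P1:I, P2:E(70), P3:I | bus: BusRd
[10] P0: load  L0 | P0:S(70), P1:I, P2:S(70), P3:I | bus: BusRd
[11] P2: load  L1 | P0:I, P1:I, P2:S(82), P3:O(82) | bus: BusRd
[12] P0: load  L4 | P0:S(68), P1:O(68), P2:I, P3:I | bus: BusRd
[13] P2: store L2 := 31 | P0:I, P1:I, P2:M(31), P3:I | bus: BusUpgr,Flush
[14] P0: store L3 := 65 | P0:M(65), P1:I, P2:I, P3:I | bus: BusRdX
[15] P0: load  L2 | P0:S(31), P1:I, P2:O(31), P3:I | bus: BusRd
[16] P3: load  L3 | P0:O(65), P1:I, P2:I, P3:S(65) | bus: BusRd
[17] P0: load  L4 | P0:S(68), P1:O(68), P2:I, P3:I | bus: none
[18] P2: load  L2 | P0:S(31), P1:I, P2:O(31), P3:I | bus: none
[19] P2: store L2 := 74 | P0:I, P1:I, P2:M(74), P3:I | bus: BusUpgr
[20] P2: load  L4 | P0:S(68), P1:O(68), P2:S(68), P3:I | bus: BusRd
[21] P1: load  L1 | P0:I, P1:S(82), P2:S(82), P3:O(82) | bus: BusRd

bus = BusRdX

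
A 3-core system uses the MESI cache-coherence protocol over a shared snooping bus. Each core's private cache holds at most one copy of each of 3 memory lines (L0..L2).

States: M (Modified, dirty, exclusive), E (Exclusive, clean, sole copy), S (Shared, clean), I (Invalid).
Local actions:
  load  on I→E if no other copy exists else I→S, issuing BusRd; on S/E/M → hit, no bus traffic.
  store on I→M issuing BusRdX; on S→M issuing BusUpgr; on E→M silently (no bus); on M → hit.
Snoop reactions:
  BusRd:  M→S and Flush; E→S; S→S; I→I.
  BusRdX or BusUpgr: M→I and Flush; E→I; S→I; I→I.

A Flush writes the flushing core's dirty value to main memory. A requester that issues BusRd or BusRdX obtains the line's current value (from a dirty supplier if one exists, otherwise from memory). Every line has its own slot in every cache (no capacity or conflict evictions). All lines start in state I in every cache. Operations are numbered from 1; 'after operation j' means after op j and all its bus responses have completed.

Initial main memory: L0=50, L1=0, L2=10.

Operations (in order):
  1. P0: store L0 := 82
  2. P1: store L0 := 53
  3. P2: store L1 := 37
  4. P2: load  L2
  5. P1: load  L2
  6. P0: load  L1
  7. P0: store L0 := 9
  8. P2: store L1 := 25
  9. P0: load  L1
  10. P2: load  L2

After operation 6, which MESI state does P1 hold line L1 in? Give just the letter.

state = I

  op1 P0: store L0 := 82 → M/I/I on L0; bus BusRdX; mem=50
  op2 P1: store L0 := 53 → I/M/I on L0; bus BusRdX Flush; mem=82
  op3 P2: store L1 := 37 → I/I/M on L1; bus BusRdX; mem=0
  op4 P2: load  L2 → I/I/E on L2; bus BusRd; mem=10
  op5 P1: load  L2 → I/S/S on L2; bus BusRd; mem=10
  op6 P0: load  L1 → S/I/S on L1; bus BusRd Flush; mem=37
  op7 P0: store L0 := 9 → M/I/I on L0; bus BusRdX Flush; mem=53
  op8 P2: store L1 := 25 → I/I/M on L1; bus BusUpgr; mem=37
  op9 P0: load  L1 → S/I/S on L1; bus BusRd Flush; mem=25
  op10 P2: load  L2 → I/S/S on L2; bus (none); mem=10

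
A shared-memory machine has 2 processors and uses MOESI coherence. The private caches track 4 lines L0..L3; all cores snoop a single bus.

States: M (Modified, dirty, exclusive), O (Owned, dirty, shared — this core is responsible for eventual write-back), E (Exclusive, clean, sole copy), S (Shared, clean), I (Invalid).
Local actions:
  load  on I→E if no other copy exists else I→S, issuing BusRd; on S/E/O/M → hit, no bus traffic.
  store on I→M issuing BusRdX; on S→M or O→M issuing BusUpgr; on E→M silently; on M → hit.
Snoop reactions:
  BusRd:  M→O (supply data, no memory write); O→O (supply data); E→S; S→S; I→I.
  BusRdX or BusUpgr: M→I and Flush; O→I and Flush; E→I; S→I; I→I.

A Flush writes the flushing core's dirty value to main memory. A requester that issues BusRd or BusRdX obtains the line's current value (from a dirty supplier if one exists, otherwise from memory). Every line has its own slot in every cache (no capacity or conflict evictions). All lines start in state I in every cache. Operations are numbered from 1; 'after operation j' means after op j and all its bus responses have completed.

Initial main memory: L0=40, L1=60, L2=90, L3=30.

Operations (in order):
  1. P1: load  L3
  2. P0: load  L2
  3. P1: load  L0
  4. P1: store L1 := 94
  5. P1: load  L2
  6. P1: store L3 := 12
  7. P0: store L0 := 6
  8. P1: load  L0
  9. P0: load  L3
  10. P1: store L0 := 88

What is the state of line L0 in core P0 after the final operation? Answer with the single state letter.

state = I

[1] P1: load  L3 | P0:I, P1:E(30) | bus: BusRd
[2] P0: load  L2 | P0:E(90), P1:I | bus: BusRd
[3] P1: load  L0 | P0:I, P1:E(40) | bus: BusRd
[4] P1: store L1 := 94 | P0:I, P1:M(94) | bus: BusRdX
[5] P1: load  L2 | P0:S(90), P1:S(90) | bus: BusRd
[6] P1: store L3 := 12 | P0:I, P1:M(12) | bus: none
[7] P0: store L0 := 6 | P0:M(6), P1:I | bus: BusRdX
[8] P1: load  L0 | P0:O(6), P1:S(6) | bus: BusRd
[9] P0: load  L3 | P0:S(12), P1:O(12) | bus: BusRd
[10] P1: store L0 := 88 | P0:I, P1:M(88) | bus: BusUpgr,Flush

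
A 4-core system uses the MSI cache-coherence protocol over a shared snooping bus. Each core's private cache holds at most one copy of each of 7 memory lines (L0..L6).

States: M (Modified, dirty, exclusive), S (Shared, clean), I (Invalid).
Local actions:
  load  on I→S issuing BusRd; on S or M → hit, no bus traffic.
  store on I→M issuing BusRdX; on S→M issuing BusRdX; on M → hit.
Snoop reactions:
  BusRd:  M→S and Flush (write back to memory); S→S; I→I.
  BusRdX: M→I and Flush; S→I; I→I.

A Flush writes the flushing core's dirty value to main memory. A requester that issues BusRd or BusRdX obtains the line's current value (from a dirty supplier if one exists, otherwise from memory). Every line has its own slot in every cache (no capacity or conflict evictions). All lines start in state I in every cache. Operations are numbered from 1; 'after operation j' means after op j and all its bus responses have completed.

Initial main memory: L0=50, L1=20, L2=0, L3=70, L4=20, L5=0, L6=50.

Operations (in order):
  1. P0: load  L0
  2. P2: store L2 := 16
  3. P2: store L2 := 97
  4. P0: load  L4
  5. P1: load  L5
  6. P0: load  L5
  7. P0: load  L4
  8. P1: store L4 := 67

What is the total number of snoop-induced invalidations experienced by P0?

invalidations = 1

[1] P0: load  L0 | P0:S(50), P1:I, P2:I, P3:I | bus: BusRd
[2] P2: store L2 := 16 | P0:I, P1:I, P2:M(16), P3:I | bus: BusRdX
[3] P2: store L2 := 97 | P0:I, P1:I, P2:M(97), P3:I | bus: none
[4] P0: load  L4 | P0:S(20), P1:I, P2:I, P3:I | bus: BusRd
[5] P1: load  L5 | P0:I, P1:S(0), P2:I, P3:I | bus: BusRd
[6] P0: load  L5 | P0:S(0), P1:S(0), P2:I, P3:I | bus: BusRd
[7] P0: load  L4 | P0:S(20), P1:I, P2:I, P3:I | bus: none
[8] P1: store L4 := 67 | P0:I, P1:M(67), P2:I, P3:I | bus: BusRdX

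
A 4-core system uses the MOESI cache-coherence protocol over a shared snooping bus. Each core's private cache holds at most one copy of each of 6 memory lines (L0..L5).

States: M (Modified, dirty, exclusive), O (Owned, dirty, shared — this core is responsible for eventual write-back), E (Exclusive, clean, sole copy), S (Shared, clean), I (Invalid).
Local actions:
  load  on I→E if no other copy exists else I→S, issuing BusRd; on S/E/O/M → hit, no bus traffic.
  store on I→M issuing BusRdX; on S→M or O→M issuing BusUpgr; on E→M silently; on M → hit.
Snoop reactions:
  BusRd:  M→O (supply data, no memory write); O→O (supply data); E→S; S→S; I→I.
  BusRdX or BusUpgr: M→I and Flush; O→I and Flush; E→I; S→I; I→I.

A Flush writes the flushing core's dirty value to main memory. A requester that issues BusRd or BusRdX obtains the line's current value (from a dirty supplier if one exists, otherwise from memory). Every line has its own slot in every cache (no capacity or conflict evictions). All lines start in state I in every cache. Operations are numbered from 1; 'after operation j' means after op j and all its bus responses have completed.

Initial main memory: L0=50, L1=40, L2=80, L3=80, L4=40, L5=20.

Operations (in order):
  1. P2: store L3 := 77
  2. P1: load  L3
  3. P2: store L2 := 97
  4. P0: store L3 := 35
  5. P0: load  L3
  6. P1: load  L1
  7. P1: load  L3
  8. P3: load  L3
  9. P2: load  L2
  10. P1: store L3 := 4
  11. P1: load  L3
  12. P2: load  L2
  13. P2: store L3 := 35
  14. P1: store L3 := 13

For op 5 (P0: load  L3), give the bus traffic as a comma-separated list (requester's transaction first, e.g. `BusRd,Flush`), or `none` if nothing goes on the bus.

step 1: P2: store L3 := 77  ⟶  IIMI  (L3)  txn=BusRdX  M[L3]=80
step 2: P1: load  L3  ⟶  ISOI  (L3)  txn=BusRd  M[L3]=80
step 3: P2: store L2 := 97  ⟶  IIMI  (L2)  txn=BusRdX  M[L2]=80
step 4: P0: store L3 := 35  ⟶  MIII  (L3)  txn=BusRdX+Flush  M[L3]=77
step 5: P0: load  L3  ⟶  MIII  (L3)  txn=∅  M[L3]=77
step 6: P1: load  L1  ⟶  IEII  (L1)  txn=BusRd  M[L1]=40
step 7: P1: load  L3  ⟶  OSII  (L3)  txn=BusRd  M[L3]=77
step 8: P3: load  L3  ⟶  OSIS  (L3)  txn=BusRd  M[L3]=77
step 9: P2: load  L2  ⟶  IIMI  (L2)  txn=∅  M[L2]=80
step 10: P1: store L3 := 4  ⟶  IMII  (L3)  txn=BusUpgr+Flush  M[L3]=35
step 11: P1: load  L3  ⟶  IMII  (L3)  txn=∅  M[L3]=35
step 12: P2: load  L2  ⟶  IIMI  (L2)  txn=∅  M[L2]=80
step 13: P2: store L3 := 35  ⟶  IIMI  (L3)  txn=BusRdX+Flush  M[L3]=4
step 14: P1: store L3 := 13  ⟶  IMII  (L3)  txn=BusRdX+Flush  M[L3]=35

bus = none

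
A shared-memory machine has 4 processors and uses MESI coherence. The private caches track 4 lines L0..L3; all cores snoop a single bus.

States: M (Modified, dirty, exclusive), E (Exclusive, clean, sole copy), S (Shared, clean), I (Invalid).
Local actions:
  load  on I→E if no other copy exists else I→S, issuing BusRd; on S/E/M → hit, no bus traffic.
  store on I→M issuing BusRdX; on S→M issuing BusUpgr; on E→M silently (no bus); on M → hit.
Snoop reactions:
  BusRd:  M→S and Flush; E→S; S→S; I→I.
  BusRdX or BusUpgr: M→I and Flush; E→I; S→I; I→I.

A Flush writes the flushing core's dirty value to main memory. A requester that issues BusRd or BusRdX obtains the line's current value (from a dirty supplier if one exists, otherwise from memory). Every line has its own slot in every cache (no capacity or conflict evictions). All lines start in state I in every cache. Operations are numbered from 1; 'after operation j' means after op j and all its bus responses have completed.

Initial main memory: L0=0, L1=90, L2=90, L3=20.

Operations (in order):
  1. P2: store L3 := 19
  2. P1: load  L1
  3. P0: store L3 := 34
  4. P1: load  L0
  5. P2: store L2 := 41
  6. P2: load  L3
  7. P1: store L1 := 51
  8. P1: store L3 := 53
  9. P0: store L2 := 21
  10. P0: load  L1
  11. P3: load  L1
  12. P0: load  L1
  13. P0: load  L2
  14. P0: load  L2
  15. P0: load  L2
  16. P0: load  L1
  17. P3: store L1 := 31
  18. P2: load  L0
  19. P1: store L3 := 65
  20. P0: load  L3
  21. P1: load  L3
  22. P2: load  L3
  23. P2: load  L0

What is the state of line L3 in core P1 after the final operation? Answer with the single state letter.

state = S

step 1: P2: store L3 := 19  ⟶  IIMI  (L3)  txn=BusRdX  M[L3]=20
step 2: P1: load  L1  ⟶  IEII  (L1)  txn=BusRd  M[L1]=90
step 3: P0: store L3 := 34  ⟶  MIII  (L3)  txn=BusRdX+Flush  M[L3]=19
step 4: P1: load  L0  ⟶  IEII  (L0)  txn=BusRd  M[L0]=0
step 5: P2: store L2 := 41  ⟶  IIMI  (L2)  txn=BusRdX  M[L2]=90
step 6: P2: load  L3  ⟶  SISI  (L3)  txn=BusRd+Flush  M[L3]=34
step 7: P1: store L1 := 51  ⟶  IMII  (L1)  txn=∅  M[L1]=90
step 8: P1: store L3 := 53  ⟶  IMII  (L3)  txn=BusRdX  M[L3]=34
step 9: P0: store L2 := 21  ⟶  MIII  (L2)  txn=BusRdX+Flush  M[L2]=41
step 10: P0: load  L1  ⟶  SSII  (L1)  txn=BusRd+Flush  M[L1]=51
step 11: P3: load  L1  ⟶  SSIS  (L1)  txn=BusRd  M[L1]=51
step 12: P0: load  L1  ⟶  SSIS  (L1)  txn=∅  M[L1]=51
step 13: P0: load  L2  ⟶  MIII  (L2)  txn=∅  M[L2]=41
step 14: P0: load  L2  ⟶  MIII  (L2)  txn=∅  M[L2]=41
step 15: P0: load  L2  ⟶  MIII  (L2)  txn=∅  M[L2]=41
step 16: P0: load  L1  ⟶  SSIS  (L1)  txn=∅  M[L1]=51
step 17: P3: store L1 := 31  ⟶  IIIM  (L1)  txn=BusUpgr  M[L1]=51
step 18: P2: load  L0  ⟶  ISSI  (L0)  txn=BusRd  M[L0]=0
step 19: P1: store L3 := 65  ⟶  IMII  (L3)  txn=∅  M[L3]=34
step 20: P0: load  L3  ⟶  SSII  (L3)  txn=BusRd+Flush  M[L3]=65
step 21: P1: load  L3  ⟶  SSII  (L3)  txn=∅  M[L3]=65
step 22: P2: load  L3  ⟶  SSSI  (L3)  txn=BusRd  M[L3]=65
step 23: P2: load  L0  ⟶  ISSI  (L0)  txn=∅  M[L0]=0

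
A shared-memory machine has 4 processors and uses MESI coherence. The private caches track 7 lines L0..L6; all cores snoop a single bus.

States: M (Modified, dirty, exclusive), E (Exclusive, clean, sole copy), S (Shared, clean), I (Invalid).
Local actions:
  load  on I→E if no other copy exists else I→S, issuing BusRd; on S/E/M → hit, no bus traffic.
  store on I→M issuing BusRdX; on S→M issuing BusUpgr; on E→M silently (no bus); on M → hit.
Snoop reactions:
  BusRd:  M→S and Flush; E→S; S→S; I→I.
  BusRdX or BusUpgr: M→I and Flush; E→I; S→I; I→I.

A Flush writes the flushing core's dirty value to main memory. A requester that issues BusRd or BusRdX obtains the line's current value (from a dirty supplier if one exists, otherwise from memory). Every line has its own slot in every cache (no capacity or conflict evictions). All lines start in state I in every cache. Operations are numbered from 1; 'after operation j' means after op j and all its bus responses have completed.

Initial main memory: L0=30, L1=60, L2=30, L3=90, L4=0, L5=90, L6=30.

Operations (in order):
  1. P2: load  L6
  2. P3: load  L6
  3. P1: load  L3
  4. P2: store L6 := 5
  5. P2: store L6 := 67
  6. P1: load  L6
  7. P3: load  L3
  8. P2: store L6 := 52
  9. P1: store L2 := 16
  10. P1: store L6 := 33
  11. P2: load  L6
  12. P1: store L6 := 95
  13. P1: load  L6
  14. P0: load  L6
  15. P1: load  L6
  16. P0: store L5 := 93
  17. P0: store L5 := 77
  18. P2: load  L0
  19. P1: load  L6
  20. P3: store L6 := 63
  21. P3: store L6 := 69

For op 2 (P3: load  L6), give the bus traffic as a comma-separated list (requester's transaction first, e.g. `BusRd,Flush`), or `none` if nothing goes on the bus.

step 1: P2: load  L6  ⟶  IIEI  (L6)  txn=BusRd  M[L6]=30
step 2: P3: load  L6  ⟶  IISS  (L6)  txn=BusRd  M[L6]=30
step 3: P1: load  L3  ⟶  IEII  (L3)  txn=BusRd  M[L3]=90
step 4: P2: store L6 := 5  ⟶  IIMI  (L6)  txn=BusUpgr  M[L6]=30
step 5: P2: store L6 := 67  ⟶  IIMI  (L6)  txn=∅  M[L6]=30
step 6: P1: load  L6  ⟶  ISSI  (L6)  txn=BusRd+Flush  M[L6]=67
step 7: P3: load  L3  ⟶  ISIS  (L3)  txn=BusRd  M[L3]=90
step 8: P2: store L6 := 52  ⟶  IIMI  (L6)  txn=BusUpgr  M[L6]=67
step 9: P1: store L2 := 16  ⟶  IMII  (L2)  txn=BusRdX  M[L2]=30
step 10: P1: store L6 := 33  ⟶  IMII  (L6)  txn=BusRdX+Flush  M[L6]=52
step 11: P2: load  L6  ⟶  ISSI  (L6)  txn=BusRd+Flush  M[L6]=33
step 12: P1: store L6 := 95  ⟶  IMII  (L6)  txn=BusUpgr  M[L6]=33
step 13: P1: load  L6  ⟶  IMII  (L6)  txn=∅  M[L6]=33
step 14: P0: load  L6  ⟶  SSII  (L6)  txn=BusRd+Flush  M[L6]=95
step 15: P1: load  L6  ⟶  SSII  (L6)  txn=∅  M[L6]=95
step 16: P0: store L5 := 93  ⟶  MIII  (L5)  txn=BusRdX  M[L5]=90
step 17: P0: store L5 := 77  ⟶  MIII  (L5)  txn=∅  M[L5]=90
step 18: P2: load  L0  ⟶  IIEI  (L0)  txn=BusRd  M[L0]=30
step 19: P1: load  L6  ⟶  SSII  (L6)  txn=∅  M[L6]=95
step 20: P3: store L6 := 63  ⟶  IIIM  (L6)  txn=BusRdX  M[L6]=95
step 21: P3: store L6 := 69  ⟶  IIIM  (L6)  txn=∅  M[L6]=95

bus = BusRd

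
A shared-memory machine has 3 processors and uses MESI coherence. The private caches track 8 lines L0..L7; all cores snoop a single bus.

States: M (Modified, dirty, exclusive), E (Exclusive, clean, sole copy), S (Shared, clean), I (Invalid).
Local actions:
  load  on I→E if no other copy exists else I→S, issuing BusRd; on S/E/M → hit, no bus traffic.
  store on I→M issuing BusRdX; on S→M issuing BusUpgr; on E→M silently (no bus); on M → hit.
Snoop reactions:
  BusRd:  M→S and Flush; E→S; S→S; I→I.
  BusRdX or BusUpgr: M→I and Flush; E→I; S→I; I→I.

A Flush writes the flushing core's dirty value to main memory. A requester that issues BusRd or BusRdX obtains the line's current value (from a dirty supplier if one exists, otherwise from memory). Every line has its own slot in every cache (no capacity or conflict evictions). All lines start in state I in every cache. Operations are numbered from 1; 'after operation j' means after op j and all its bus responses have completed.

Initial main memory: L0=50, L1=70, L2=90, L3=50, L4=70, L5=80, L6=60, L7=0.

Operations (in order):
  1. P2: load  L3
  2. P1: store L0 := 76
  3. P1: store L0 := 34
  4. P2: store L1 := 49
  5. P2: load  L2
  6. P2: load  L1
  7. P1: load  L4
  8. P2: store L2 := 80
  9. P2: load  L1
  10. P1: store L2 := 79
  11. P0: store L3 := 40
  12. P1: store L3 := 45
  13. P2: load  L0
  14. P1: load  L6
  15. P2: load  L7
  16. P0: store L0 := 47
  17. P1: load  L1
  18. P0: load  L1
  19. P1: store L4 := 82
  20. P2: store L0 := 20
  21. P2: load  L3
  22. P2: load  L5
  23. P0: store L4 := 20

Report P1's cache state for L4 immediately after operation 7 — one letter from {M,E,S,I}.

state = E

step 1: P2: load  L3  ⟶  IIE  (L3)  txn=BusRd  M[L3]=50
step 2: P1: store L0 := 76  ⟶  IMI  (L0)  txn=BusRdX  M[L0]=50
step 3: P1: store L0 := 34  ⟶  IMI  (L0)  txn=∅  M[L0]=50
step 4: P2: store L1 := 49  ⟶  IIM  (L1)  txn=BusRdX  M[L1]=70
step 5: P2: load  L2  ⟶  IIE  (L2)  txn=BusRd  M[L2]=90
step 6: P2: load  L1  ⟶  IIM  (L1)  txn=∅  M[L1]=70
step 7: P1: load  L4  ⟶  IEI  (L4)  txn=BusRd  M[L4]=70
step 8: P2: store L2 := 80  ⟶  IIM  (L2)  txn=∅  M[L2]=90
step 9: P2: load  L1  ⟶  IIM  (L1)  txn=∅  M[L1]=70
step 10: P1: store L2 := 79  ⟶  IMI  (L2)  txn=BusRdX+Flush  M[L2]=80
step 11: P0: store L3 := 40  ⟶  MII  (L3)  txn=BusRdX  M[L3]=50
step 12: P1: store L3 := 45  ⟶  IMI  (L3)  txn=BusRdX+Flush  M[L3]=40
step 13: P2: load  L0  ⟶  ISS  (L0)  txn=BusRd+Flush  M[L0]=34
step 14: P1: load  L6  ⟶  IEI  (L6)  txn=BusRd  M[L6]=60
step 15: P2: load  L7  ⟶  IIE  (L7)  txn=BusRd  M[L7]=0
step 16: P0: store L0 := 47  ⟶  MII  (L0)  txn=BusRdX  M[L0]=34
step 17: P1: load  L1  ⟶  ISS  (L1)  txn=BusRd+Flush  M[L1]=49
step 18: P0: load  L1  ⟶  SSS  (L1)  txn=BusRd  M[L1]=49
step 19: P1: store L4 := 82  ⟶  IMI  (L4)  txn=∅  M[L4]=70
step 20: P2: store L0 := 20  ⟶  IIM  (L0)  txn=BusRdX+Flush  M[L0]=47
step 21: P2: load  L3  ⟶  ISS  (L3)  txn=BusRd+Flush  M[L3]=45
step 22: P2: load  L5  ⟶  IIE  (L5)  txn=BusRd  M[L5]=80
step 23: P0: store L4 := 20  ⟶  MII  (L4)  txn=BusRdX+Flush  M[L4]=82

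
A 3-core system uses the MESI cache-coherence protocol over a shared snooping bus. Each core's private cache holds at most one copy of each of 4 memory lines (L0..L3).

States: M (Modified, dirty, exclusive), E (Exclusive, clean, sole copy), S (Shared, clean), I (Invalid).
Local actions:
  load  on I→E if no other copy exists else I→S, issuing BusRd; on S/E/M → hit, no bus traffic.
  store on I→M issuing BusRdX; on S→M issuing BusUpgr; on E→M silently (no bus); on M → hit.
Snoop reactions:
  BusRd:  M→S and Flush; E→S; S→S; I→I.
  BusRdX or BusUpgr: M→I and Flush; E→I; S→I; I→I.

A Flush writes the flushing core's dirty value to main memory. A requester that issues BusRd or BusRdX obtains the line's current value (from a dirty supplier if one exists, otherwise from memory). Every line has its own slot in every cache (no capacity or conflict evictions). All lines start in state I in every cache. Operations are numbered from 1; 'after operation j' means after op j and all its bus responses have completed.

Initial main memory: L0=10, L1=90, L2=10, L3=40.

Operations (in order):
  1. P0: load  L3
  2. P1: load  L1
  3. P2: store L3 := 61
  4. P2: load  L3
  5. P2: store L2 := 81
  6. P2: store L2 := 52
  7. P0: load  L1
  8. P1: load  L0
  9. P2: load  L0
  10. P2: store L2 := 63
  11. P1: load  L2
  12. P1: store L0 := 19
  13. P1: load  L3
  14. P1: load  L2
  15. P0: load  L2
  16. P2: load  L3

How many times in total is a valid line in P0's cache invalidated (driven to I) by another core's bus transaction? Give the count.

[1] P0: load  L3 | P0:E(40), P1:I, P2:I | bus: BusRd
[2] P1: load  L1 | P0:I, P1:E(90), P2:I | bus: BusRd
[3] P2: store L3 := 61 | P0:I, P1:I, P2:M(61) | bus: BusRdX
[4] P2: load  L3 | P0:I, P1:I, P2:M(61) | bus: none
[5] P2: store L2 := 81 | P0:I, P1:I, P2:M(81) | bus: BusRdX
[6] P2: store L2 := 52 | P0:I, P1:I, P2:M(52) | bus: none
[7] P0: load  L1 | P0:S(90), P1:S(90), P2:I | bus: BusRd
[8] P1: load  L0 | P0:I, P1:E(10), P2:I | bus: BusRd
[9] P2: load  L0 | P0:I, P1:S(10), P2:S(10) | bus: BusRd
[10] P2: store L2 := 63 | P0:I, P1:I, P2:M(63) | bus: none
[11] P1: load  L2 | P0:I, P1:S(63), P2:S(63) | bus: BusRd,Flush
[12] P1: store L0 := 19 | P0:I, P1:M(19), P2:I | bus: BusUpgr
[13] P1: load  L3 | P0:I, P1:S(61), P2:S(61) | bus: BusRd,Flush
[14] P1: load  L2 | P0:I, P1:S(63), P2:S(63) | bus: none
[15] P0: load  L2 | P0:S(63), P1:S(63), P2:S(63) | bus: BusRd
[16] P2: load  L3 | P0:I, P1:S(61), P2:S(61) | bus: none

invalidations = 1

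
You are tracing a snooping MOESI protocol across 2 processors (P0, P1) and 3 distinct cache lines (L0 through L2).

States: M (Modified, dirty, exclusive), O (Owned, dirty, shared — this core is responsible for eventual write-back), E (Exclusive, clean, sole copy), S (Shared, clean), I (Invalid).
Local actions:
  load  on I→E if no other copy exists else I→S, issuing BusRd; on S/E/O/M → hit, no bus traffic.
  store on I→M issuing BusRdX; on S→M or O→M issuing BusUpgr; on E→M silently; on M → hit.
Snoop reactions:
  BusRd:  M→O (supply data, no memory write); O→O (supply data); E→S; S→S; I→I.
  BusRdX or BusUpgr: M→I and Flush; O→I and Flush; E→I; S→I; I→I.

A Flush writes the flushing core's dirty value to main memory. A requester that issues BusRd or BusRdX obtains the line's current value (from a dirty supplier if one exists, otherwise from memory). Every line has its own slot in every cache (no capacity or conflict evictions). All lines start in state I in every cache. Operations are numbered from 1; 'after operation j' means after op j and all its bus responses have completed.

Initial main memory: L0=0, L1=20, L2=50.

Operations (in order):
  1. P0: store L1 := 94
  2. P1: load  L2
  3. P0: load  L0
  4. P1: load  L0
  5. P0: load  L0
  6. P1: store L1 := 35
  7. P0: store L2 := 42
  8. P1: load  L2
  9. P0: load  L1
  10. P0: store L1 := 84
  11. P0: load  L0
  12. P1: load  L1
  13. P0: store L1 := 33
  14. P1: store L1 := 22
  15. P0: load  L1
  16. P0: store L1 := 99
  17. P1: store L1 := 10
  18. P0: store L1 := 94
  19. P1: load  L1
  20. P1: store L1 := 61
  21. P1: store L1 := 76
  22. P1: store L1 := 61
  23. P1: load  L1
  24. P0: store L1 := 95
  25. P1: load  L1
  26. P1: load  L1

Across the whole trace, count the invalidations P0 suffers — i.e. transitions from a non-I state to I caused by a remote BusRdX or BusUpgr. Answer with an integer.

invalidations = 4

step 1: P0: store L1 := 94  ⟶  MI  (L1)  txn=BusRdX  M[L1]=20
step 2: P1: load  L2  ⟶  IE  (L2)  txn=BusRd  M[L2]=50
step 3: P0: load  L0  ⟶  EI  (L0)  txn=BusRd  M[L0]=0
step 4: P1: load  L0  ⟶  SS  (L0)  txn=BusRd  M[L0]=0
step 5: P0: load  L0  ⟶  SS  (L0)  txn=∅  M[L0]=0
step 6: P1: store L1 := 35  ⟶  IM  (L1)  txn=BusRdX+Flush  M[L1]=94
step 7: P0: store L2 := 42  ⟶  MI  (L2)  txn=BusRdX  M[L2]=50
step 8: P1: load  L2  ⟶  OS  (L2)  txn=BusRd  M[L2]=50
step 9: P0: load  L1  ⟶  SO  (L1)  txn=BusRd  M[L1]=94
step 10: P0: store L1 := 84  ⟶  MI  (L1)  txn=BusUpgr+Flush  M[L1]=35
step 11: P0: load  L0  ⟶  SS  (L0)  txn=∅  M[L0]=0
step 12: P1: load  L1  ⟶  OS  (L1)  txn=BusRd  M[L1]=35
step 13: P0: store L1 := 33  ⟶  MI  (L1)  txn=BusUpgr  M[L1]=35
step 14: P1: store L1 := 22  ⟶  IM  (L1)  txn=BusRdX+Flush  M[L1]=33
step 15: P0: load  L1  ⟶  SO  (L1)  txn=BusRd  M[L1]=33
step 16: P0: store L1 := 99  ⟶  MI  (L1)  txn=BusUpgr+Flush  M[L1]=22
step 17: P1: store L1 := 10  ⟶  IM  (L1)  txn=BusRdX+Flush  M[L1]=99
step 18: P0: store L1 := 94  ⟶  MI  (L1)  txn=BusRdX+Flush  M[L1]=10
step 19: P1: load  L1  ⟶  OS  (L1)  txn=BusRd  M[L1]=10
step 20: P1: store L1 := 61  ⟶  IM  (L1)  txn=BusUpgr+Flush  M[L1]=94
step 21: P1: store L1 := 76  ⟶  IM  (L1)  txn=∅  M[L1]=94
step 22: P1: store L1 := 61  ⟶  IM  (L1)  txn=∅  M[L1]=94
step 23: P1: load  L1  ⟶  IM  (L1)  txn=∅  M[L1]=94
step 24: P0: store L1 := 95  ⟶  MI  (L1)  txn=BusRdX+Flush  M[L1]=61
step 25: P1: load  L1  ⟶  OS  (L1)  txn=BusRd  M[L1]=61
step 26: P1: load  L1  ⟶  OS  (L1)  txn=∅  M[L1]=61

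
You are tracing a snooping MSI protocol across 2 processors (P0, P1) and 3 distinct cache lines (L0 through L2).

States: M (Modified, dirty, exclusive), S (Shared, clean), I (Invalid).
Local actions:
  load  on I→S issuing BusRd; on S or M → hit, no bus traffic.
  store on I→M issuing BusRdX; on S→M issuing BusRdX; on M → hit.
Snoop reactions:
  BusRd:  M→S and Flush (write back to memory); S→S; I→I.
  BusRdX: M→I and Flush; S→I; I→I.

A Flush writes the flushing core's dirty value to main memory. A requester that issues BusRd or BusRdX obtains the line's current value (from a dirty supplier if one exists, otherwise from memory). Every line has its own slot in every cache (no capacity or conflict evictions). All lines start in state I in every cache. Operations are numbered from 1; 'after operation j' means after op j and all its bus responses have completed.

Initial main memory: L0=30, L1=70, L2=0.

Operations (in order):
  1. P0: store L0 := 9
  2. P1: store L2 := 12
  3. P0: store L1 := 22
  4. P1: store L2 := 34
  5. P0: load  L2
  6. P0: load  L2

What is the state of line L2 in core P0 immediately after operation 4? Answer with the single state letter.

  op1 P0: store L0 := 9 → M/I on L0; bus BusRdX; mem=30
  op2 P1: store L2 := 12 → I/M on L2; bus BusRdX; mem=0
  op3 P0: store L1 := 22 → M/I on L1; bus BusRdX; mem=70
  op4 P1: store L2 := 34 → I/M on L2; bus (none); mem=0
  op5 P0: load  L2 → S/S on L2; bus BusRd Flush; mem=34
  op6 P0: load  L2 → S/S on L2; bus (none); mem=34

state = I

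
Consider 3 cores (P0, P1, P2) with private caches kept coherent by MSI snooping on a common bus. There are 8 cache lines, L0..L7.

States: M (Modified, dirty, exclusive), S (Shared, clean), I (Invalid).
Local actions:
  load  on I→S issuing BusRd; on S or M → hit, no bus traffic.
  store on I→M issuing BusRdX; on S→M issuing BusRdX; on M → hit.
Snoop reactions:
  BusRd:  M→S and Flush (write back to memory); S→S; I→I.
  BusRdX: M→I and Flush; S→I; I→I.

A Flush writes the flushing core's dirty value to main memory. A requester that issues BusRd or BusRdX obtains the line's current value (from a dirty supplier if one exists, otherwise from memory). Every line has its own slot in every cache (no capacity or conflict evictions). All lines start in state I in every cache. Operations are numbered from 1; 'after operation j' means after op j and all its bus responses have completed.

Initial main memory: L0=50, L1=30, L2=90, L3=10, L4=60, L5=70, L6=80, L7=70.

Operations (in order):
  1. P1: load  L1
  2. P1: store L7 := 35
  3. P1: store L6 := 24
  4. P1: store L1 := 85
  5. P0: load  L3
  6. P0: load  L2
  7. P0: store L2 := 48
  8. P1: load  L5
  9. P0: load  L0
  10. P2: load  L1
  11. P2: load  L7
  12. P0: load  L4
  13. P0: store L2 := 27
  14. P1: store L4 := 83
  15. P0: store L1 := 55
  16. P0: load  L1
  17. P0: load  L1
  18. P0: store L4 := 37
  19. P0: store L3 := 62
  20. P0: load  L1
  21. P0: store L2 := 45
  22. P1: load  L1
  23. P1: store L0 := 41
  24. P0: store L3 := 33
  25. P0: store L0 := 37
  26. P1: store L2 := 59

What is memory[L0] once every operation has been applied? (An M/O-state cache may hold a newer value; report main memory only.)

  op1 P1: load  L1 → I/S/I on L1; bus BusRd; mem=30
  op2 P1: store L7 := 35 → I/M/I on L7; bus BusRdX; mem=70
  op3 P1: store L6 := 24 → I/M/I on L6; bus BusRdX; mem=80
  op4 P1: store L1 := 85 → I/M/I on L1; bus BusRdX; mem=30
  op5 P0: load  L3 → S/I/I on L3; bus BusRd; mem=10
  op6 P0: load  L2 → S/I/I on L2; bus BusRd; mem=90
  op7 P0: store L2 := 48 → M/I/I on L2; bus BusRdX; mem=90
  op8 P1: load  L5 → I/S/I on L5; bus BusRd; mem=70
  op9 P0: load  L0 → S/I/I on L0; bus BusRd; mem=50
  op10 P2: load  L1 → I/S/S on L1; bus BusRd Flush; mem=85
  op11 P2: load  L7 → I/S/S on L7; bus BusRd Flush; mem=35
  op12 P0: load  L4 → S/I/I on L4; bus BusRd; mem=60
  op13 P0: store L2 := 27 → M/I/I on L2; bus (none); mem=90
  op14 P1: store L4 := 83 → I/M/I on L4; bus BusRdX; mem=60
  op15 P0: store L1 := 55 → M/I/I on L1; bus BusRdX; mem=85
  op16 P0: load  L1 → M/I/I on L1; bus (none); mem=85
  op17 P0: load  L1 → M/I/I on L1; bus (none); mem=85
  op18 P0: store L4 := 37 → M/I/I on L4; bus BusRdX Flush; mem=83
  op19 P0: store L3 := 62 → M/I/I on L3; bus BusRdX; mem=10
  op20 P0: load  L1 → M/I/I on L1; bus (none); mem=85
  op21 P0: store L2 := 45 → M/I/I on L2; bus (none); mem=90
  op22 P1: load  L1 → S/S/I on L1; bus BusRd Flush; mem=55
  op23 P1: store L0 := 41 → I/M/I on L0; bus BusRdX; mem=50
  op24 P0: store L3 := 33 → M/I/I on L3; bus (none); mem=10
  op25 P0: store L0 := 37 → M/I/I on L0; bus BusRdX Flush; mem=41
  op26 P1: store L2 := 59 → I/M/I on L2; bus BusRdX Flush; mem=45

memory[L0] = 41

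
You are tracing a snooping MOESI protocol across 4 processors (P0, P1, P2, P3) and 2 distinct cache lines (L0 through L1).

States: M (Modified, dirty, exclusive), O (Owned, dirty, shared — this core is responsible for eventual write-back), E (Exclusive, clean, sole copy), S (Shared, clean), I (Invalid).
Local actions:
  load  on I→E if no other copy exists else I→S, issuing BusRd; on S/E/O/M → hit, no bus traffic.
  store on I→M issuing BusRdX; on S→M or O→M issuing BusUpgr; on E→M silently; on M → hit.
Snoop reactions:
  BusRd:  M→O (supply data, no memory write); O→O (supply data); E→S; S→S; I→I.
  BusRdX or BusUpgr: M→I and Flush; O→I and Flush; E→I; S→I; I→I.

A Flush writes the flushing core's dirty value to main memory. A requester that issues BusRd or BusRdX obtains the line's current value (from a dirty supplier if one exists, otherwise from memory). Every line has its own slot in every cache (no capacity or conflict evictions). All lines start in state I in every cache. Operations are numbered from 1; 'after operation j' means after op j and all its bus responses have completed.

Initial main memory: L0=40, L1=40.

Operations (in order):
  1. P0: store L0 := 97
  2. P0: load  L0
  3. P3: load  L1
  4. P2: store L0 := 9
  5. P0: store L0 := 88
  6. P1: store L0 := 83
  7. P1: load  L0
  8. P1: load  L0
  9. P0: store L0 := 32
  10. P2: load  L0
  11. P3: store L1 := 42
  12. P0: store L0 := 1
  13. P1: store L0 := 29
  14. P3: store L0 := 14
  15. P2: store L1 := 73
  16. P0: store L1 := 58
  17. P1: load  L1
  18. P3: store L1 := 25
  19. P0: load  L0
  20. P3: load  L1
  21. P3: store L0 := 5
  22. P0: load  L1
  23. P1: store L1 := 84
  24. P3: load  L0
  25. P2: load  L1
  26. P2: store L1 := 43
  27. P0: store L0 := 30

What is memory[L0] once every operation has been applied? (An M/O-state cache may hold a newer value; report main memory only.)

  op1 P0: store L0 := 97 → M/I/I/I on L0; bus BusRdX; mem=40
  op2 P0: load  L0 → M/I/I/I on L0; bus (none); mem=40
  op3 P3: load  L1 → I/I/I/E on L1; bus BusRd; mem=40
  op4 P2: store L0 := 9 → I/I/M/I on L0; bus BusRdX Flush; mem=97
  op5 P0: store L0 := 88 → M/I/I/I on L0; bus BusRdX Flush; mem=9
  op6 P1: store L0 := 83 → I/M/I/I on L0; bus BusRdX Flush; mem=88
  op7 P1: load  L0 → I/M/I/I on L0; bus (none); mem=88
  op8 P1: load  L0 → I/M/I/I on L0; bus (none); mem=88
  op9 P0: store L0 := 32 → M/I/I/I on L0; bus BusRdX Flush; mem=83
  op10 P2: load  L0 → O/I/S/I on L0; bus BusRd; mem=83
  op11 P3: store L1 := 42 → I/I/I/M on L1; bus (none); mem=40
  op12 P0: store L0 := 1 → M/I/I/I on L0; bus BusUpgr; mem=83
  op13 P1: store L0 := 29 → I/M/I/I on L0; bus BusRdX Flush; mem=1
  op14 P3: store L0 := 14 → I/I/I/M on L0; bus BusRdX Flush; mem=29
  op15 P2: store L1 := 73 → I/I/M/I on L1; bus BusRdX Flush; mem=42
  op16 P0: store L1 := 58 → M/I/I/I on L1; bus BusRdX Flush; mem=73
  op17 P1: load  L1 → O/S/I/I on L1; bus BusRd; mem=73
  op18 P3: store L1 := 25 → I/I/I/M on L1; bus BusRdX Flush; mem=58
  op19 P0: load  L0 → S/I/I/O on L0; bus BusRd; mem=29
  op20 P3: load  L1 → I/I/I/M on L1; bus (none); mem=58
  op21 P3: store L0 := 5 → I/I/I/M on L0; bus BusUpgr; mem=29
  op22 P0: load  L1 → S/I/I/O on L1; bus BusRd; mem=58
  op23 P1: store L1 := 84 → I/M/I/I on L1; bus BusRdX Flush; mem=25
  op24 P3: load  L0 → I/I/I/M on L0; bus (none); mem=29
  op25 P2: load  L1 → I/O/S/I on L1; bus BusRd; mem=25
  op26 P2: store L1 := 43 → I/I/M/I on L1; bus BusUpgr Flush; mem=84
  op27 P0: store L0 := 30 → M/I/I/I on L0; bus BusRdX Flush; mem=5

memory[L0] = 5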